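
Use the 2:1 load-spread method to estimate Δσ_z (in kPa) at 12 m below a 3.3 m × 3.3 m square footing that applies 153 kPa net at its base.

Δσ_z ≈ 7.12 kPa

By the 2:1 method the load spreads at 1 horizontal : 2 vertical, so at depth z the loaded area has grown by z in each plan dimension:
Δσ = qBL/((B+z)(L+z)) = 153×3.3×3.3/((3.3+12)(3.3+12)) = 7.1176 kPa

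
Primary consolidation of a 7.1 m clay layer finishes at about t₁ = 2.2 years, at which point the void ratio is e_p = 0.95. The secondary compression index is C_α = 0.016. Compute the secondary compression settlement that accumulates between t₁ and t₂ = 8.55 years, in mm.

S_s ≈ 34.3 mm

Secondary compression: S_s = C_α·H/(1+e_p)·log₁₀(t₂/t₁)
S_s = 0.016×7.1/(1+0.95)×log₁₀(8.55/2.2)
    = 0.05826 × 0.5895 = 0.03434 m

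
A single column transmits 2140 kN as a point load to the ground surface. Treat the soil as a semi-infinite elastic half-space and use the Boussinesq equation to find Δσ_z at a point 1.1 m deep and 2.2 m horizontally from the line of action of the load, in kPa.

Δσ_z ≈ 15.1 kPa

Boussinesq vertical stress below a point load on an elastic half-space:
Δσ_z = 3P/(2πz²) · [1 + (r/z)²]^(−5/2)
r/z = 2.2/1.1 = 2; [1+(r/z)²]^(−5/2) = 0.017889.
Δσ_z = 3×2140/(2π×1.1²) × 0.017889 = 844.44 × 0.017889 = 15.11 kPa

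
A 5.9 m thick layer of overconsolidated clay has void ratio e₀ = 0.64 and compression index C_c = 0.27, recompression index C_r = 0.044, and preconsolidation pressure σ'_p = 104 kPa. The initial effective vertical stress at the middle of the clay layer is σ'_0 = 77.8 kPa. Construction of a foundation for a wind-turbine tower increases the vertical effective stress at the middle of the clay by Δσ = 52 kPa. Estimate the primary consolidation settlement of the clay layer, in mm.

S_c ≈ 113 mm

Final effective stress: σ'_f = 77.8 + 52 = 129.8 kPa.
σ'_f = 129.8 > σ'_p = 104 kPa, so the stress path crosses the preconsolidation pressure — recompression up to σ'_p, then virgin compression beyond:
S_c = H/(1+e₀)·[C_r·log₁₀(σ'_p/σ'_0) + C_c·log₁₀(σ'_f/σ'_p)]
    = 5.9/1.64 × [0.044×log₁₀(104/77.8) + 0.27×log₁₀(129.8/104)]
    = 3.5976 × [0.0055464 + 0.025985] = 0.1134 m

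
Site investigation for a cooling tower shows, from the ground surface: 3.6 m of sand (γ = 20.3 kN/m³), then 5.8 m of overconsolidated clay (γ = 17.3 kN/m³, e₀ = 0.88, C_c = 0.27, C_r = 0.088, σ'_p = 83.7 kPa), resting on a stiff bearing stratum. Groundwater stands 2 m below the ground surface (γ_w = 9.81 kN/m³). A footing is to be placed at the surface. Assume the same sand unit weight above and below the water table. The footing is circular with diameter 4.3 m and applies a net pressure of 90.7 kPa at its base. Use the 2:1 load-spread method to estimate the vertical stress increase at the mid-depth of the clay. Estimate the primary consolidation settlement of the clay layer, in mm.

S_c ≈ 46.6 mm

Mid-depth of clay below the ground surface: z = 3.6 + 5.8/2 = 6.5 m.
Total vertical stress at mid-clay: σ_v = 20.3×3.6 + 17.3×2.9 = 123.25 kPa.
Pore pressure: u = 9.81×(6.5 − 2) = 44.145 kPa.
Initial effective stress: σ'_0 = σ_v − u = 123.25 − 44.145 = 79.105 kPa.
Stress increase at mid-clay by the 2:1 spreading method:
Δσ ≈ qD²/(D+z)² = 90.7×4.3²/(4.3+6.5)² = 14.378 kPa
Final effective stress: σ'_f = 79.105 + 14.378 = 93.483 kPa.
σ'_f = 93.483 > σ'_p = 83.7 kPa, so the stress path crosses the preconsolidation pressure — recompression up to σ'_p, then virgin compression beyond:
S_c = H/(1+e₀)·[C_r·log₁₀(σ'_p/σ'_0) + C_c·log₁₀(σ'_f/σ'_p)]
    = 5.8/1.88 × [0.088×log₁₀(83.7/79.105) + 0.27×log₁₀(93.483/83.7)]
    = 3.0851 × [0.0021579 + 0.012962] = 0.04665 m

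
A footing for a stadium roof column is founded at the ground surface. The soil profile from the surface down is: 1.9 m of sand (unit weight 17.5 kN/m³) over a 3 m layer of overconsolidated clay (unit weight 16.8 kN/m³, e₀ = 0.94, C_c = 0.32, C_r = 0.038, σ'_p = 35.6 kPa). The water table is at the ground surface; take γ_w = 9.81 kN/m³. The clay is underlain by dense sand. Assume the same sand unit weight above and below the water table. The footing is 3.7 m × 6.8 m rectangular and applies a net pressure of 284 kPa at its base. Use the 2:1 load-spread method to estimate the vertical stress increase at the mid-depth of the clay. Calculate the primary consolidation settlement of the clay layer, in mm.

S_c ≈ 277 mm

Mid-depth of clay below the ground surface: z = 1.9 + 3/2 = 3.4 m.
Total vertical stress at mid-clay: σ_v = 17.5×1.9 + 16.8×1.5 = 58.45 kPa.
Pore pressure: u = 9.81×(3.4 − 0) = 33.354 kPa.
Initial effective stress: σ'_0 = σ_v − u = 58.45 − 33.354 = 25.096 kPa.
Stress increase at mid-clay by the 2:1 spreading method:
Δσ = qBL/((B+z)(L+z)) = 284×3.7×6.8/((3.7+3.4)(6.8+3.4)) = 98.667 kPa
Final effective stress: σ'_f = 25.096 + 98.667 = 123.76 kPa.
σ'_f = 123.76 > σ'_p = 35.6 kPa, so the stress path crosses the preconsolidation pressure — recompression up to σ'_p, then virgin compression beyond:
S_c = H/(1+e₀)·[C_r·log₁₀(σ'_p/σ'_0) + C_c·log₁₀(σ'_f/σ'_p)]
    = 3/1.94 × [0.038×log₁₀(35.6/25.096) + 0.32×log₁₀(123.76/35.6)]
    = 1.5464 × [0.0057701 + 0.17316] = 0.2767 m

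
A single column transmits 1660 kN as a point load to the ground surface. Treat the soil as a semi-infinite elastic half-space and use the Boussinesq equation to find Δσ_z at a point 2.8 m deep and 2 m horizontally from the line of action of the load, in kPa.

Boussinesq vertical stress below a point load on an elastic half-space:
Δσ_z = 3P/(2πz²) · [1 + (r/z)²]^(−5/2)
r/z = 2/2.8 = 0.71429; [1+(r/z)²]^(−5/2) = 0.35679.
Δσ_z = 3×1660/(2π×2.8²) × 0.35679 = 101.1 × 0.35679 = 36.07 kPa

Δσ_z ≈ 36.1 kPa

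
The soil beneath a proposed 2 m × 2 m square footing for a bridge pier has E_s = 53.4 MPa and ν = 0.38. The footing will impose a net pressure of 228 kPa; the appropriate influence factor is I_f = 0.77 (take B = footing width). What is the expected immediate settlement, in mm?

S_e ≈ 5.63 mm

Immediate (elastic) settlement: S_e = q·B·(1−ν²)/E_s · I_f.
E_s = 53.4 MPa = 53400 kPa.
S_e = 228 × 2 × (1 − 0.38²) / 53400 × 0.77
    = 228 × 2 × 0.8556 / 53400 × 0.77
    = 0.005626 m = 5.626 mm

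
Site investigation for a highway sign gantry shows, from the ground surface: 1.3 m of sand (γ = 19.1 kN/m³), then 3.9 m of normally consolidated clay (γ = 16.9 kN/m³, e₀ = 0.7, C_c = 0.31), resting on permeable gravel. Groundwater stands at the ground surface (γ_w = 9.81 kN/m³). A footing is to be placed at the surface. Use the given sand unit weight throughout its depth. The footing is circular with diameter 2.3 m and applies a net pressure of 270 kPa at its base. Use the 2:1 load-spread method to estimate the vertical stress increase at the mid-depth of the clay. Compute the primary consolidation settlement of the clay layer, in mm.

Mid-depth of clay below the ground surface: z = 1.3 + 3.9/2 = 3.25 m.
Total vertical stress at mid-clay: σ_v = 19.1×1.3 + 16.9×1.95 = 57.785 kPa.
Pore pressure: u = 9.81×(3.25 − 0) = 31.883 kPa.
Initial effective stress: σ'_0 = σ_v − u = 57.785 − 31.883 = 25.902 kPa.
Stress increase at mid-clay by the 2:1 spreading method:
Δσ ≈ qD²/(D+z)² = 270×2.3²/(2.3+3.25)² = 46.37 kPa
Final effective stress: σ'_f = σ'_0 + Δσ = 25.902 + 46.37 = 72.272 kPa.
Normally consolidated clay, so the full stress increment lies on the virgin compression line:
S_c = C_c·H/(1+e₀)·log₁₀(σ'_f/σ'_0) = 0.31×3.9/(1+0.7)×log₁₀(72.272/25.902)
    = 0.71118 × 0.44564 = 0.3169 m

S_c ≈ 317 mm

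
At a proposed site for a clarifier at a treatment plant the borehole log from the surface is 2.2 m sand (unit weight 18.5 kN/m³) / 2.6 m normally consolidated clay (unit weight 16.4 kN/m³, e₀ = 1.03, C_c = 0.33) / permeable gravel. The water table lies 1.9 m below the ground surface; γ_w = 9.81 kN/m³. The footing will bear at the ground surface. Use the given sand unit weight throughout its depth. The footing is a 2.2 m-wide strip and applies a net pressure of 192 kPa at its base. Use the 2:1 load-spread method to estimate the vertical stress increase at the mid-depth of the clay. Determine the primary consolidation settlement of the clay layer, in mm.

S_c ≈ 175 mm

Mid-depth of clay below the ground surface: z = 2.2 + 2.6/2 = 3.5 m.
Total vertical stress at mid-clay: σ_v = 18.5×2.2 + 16.4×1.3 = 62.02 kPa.
Pore pressure: u = 9.81×(3.5 − 1.9) = 15.696 kPa.
Initial effective stress: σ'_0 = σ_v − u = 62.02 − 15.696 = 46.324 kPa.
Stress increase at mid-clay by the 2:1 spreading method:
Δσ = qB/(B+z) = 192×2.2/(2.2+3.5) = 74.105 kPa
Final effective stress: σ'_f = σ'_0 + Δσ = 46.324 + 74.105 = 120.43 kPa.
Normally consolidated clay, so the full stress increment lies on the virgin compression line:
S_c = C_c·H/(1+e₀)·log₁₀(σ'_f/σ'_0) = 0.33×2.6/(1+1.03)×log₁₀(120.43/46.324)
    = 0.42266 × 0.41493 = 0.1754 m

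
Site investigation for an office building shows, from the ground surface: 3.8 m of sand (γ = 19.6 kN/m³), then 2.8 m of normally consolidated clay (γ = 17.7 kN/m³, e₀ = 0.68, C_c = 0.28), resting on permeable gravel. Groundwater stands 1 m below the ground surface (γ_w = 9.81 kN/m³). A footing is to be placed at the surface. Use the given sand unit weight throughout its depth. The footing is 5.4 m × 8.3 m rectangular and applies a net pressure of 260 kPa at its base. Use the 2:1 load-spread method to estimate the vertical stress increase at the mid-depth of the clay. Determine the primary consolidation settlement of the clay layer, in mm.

Mid-depth of clay below the ground surface: z = 3.8 + 2.8/2 = 5.2 m.
Total vertical stress at mid-clay: σ_v = 19.6×3.8 + 17.7×1.4 = 99.26 kPa.
Pore pressure: u = 9.81×(5.2 − 1) = 41.202 kPa.
Initial effective stress: σ'_0 = σ_v − u = 99.26 − 41.202 = 58.058 kPa.
Stress increase at mid-clay by the 2:1 spreading method:
Δσ = qBL/((B+z)(L+z)) = 260×5.4×8.3/((5.4+5.2)(8.3+5.2)) = 81.434 kPa
Final effective stress: σ'_f = σ'_0 + Δσ = 58.058 + 81.434 = 139.49 kPa.
Normally consolidated clay, so the full stress increment lies on the virgin compression line:
S_c = C_c·H/(1+e₀)·log₁₀(σ'_f/σ'_0) = 0.28×2.8/(1+0.68)×log₁₀(139.49/58.058)
    = 0.46667 × 0.38068 = 0.1777 m

S_c ≈ 178 mm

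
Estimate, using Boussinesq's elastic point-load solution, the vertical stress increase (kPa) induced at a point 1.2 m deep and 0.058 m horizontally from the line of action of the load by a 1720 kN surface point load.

Boussinesq vertical stress below a point load on an elastic half-space:
Δσ_z = 3P/(2πz²) · [1 + (r/z)²]^(−5/2)
r/z = 0.058/1.2 = 0.048333; [1+(r/z)²]^(−5/2) = 0.99418.
Δσ_z = 3×1720/(2π×1.2²) × 0.99418 = 570.31 × 0.99418 = 567 kPa

Δσ_z ≈ 567 kPa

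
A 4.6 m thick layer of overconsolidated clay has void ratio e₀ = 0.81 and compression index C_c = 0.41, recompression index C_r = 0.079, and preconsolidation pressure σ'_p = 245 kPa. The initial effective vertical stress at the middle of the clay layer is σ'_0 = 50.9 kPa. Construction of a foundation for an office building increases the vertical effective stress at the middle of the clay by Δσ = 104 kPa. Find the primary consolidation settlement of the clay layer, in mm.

Final effective stress: σ'_f = 50.9 + 104 = 154.9 kPa.
σ'_f = 154.9 ≤ σ'_p = 245 kPa, so the clay remains overconsolidated and only the recompression index applies:
S_c = C_r·H/(1+e₀)·log₁₀(σ'_f/σ'_0) = 0.079×4.6/1.81×log₁₀(154.9/50.9)
    = 0.20077 × 0.48333 = 0.09704 m

S_c ≈ 97 mm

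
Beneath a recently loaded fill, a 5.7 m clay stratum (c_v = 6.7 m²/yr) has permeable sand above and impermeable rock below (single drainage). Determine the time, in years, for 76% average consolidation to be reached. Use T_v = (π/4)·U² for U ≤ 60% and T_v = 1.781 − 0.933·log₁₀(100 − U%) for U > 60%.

t ≈ 2.39 years

Drainage path length: H_d = H = 5.7 m (single drainage).
U > 60%: T_v = 1.781 − 0.933·log₁₀(100 − 76) = 0.49326.
t = T_v·H_d²/c_v = 0.49326×5.7²/6.7 = 2.392 years.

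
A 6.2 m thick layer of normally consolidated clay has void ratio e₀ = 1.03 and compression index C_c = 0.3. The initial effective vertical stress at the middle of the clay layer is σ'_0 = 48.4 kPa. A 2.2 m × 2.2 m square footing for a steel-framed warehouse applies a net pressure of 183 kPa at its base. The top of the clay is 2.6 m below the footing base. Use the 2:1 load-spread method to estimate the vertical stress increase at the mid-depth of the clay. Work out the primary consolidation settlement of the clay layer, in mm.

S_c ≈ 102 mm

Mid-depth of clay below the footing base: z = 2.6 + 6.2/2 = 5.7 m.
Stress increase at mid-clay by the 2:1 spreading method:
Δσ = qBL/((B+z)(L+z)) = 183×2.2×2.2/((2.2+5.7)(2.2+5.7)) = 14.192 kPa
Final effective stress: σ'_f = σ'_0 + Δσ = 48.4 + 14.192 = 62.592 kPa.
Normally consolidated clay, so the full stress increment lies on the virgin compression line:
S_c = C_c·H/(1+e₀)·log₁₀(σ'_f/σ'_0) = 0.3×6.2/(1+1.03)×log₁₀(62.592/48.4)
    = 0.91626 × 0.11167 = 0.1023 m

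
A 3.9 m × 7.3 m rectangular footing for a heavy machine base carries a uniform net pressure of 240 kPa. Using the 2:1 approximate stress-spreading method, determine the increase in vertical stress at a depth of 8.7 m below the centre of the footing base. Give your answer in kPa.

By the 2:1 method the load spreads at 1 horizontal : 2 vertical, so at depth z the loaded area has grown by z in each plan dimension:
Δσ = qBL/((B+z)(L+z)) = 240×3.9×7.3/((3.9+8.7)(7.3+8.7)) = 33.893 kPa

Δσ_z ≈ 33.9 kPa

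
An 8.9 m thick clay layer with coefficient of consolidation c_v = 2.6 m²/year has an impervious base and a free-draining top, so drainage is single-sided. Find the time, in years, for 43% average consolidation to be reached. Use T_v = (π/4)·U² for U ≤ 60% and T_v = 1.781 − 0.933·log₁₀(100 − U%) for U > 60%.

t ≈ 4.42 years

Drainage path length: H_d = H = 8.9 m (single drainage).
U ≤ 60%: T_v = (π/4)·U² = (π/4)×0.43² = 0.14522.
t = T_v·H_d²/c_v = 0.14522×8.9²/2.6 = 4.424 years.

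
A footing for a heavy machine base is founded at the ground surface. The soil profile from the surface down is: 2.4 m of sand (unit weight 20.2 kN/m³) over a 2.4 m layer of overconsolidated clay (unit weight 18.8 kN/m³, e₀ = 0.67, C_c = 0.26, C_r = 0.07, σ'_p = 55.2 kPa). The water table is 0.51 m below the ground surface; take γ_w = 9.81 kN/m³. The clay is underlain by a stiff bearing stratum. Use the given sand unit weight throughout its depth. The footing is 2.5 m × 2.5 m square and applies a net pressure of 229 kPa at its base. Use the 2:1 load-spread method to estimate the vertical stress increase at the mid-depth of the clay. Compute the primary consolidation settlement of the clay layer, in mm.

S_c ≈ 71.8 mm

Mid-depth of clay below the ground surface: z = 2.4 + 2.4/2 = 3.6 m.
Total vertical stress at mid-clay: σ_v = 20.2×2.4 + 18.8×1.2 = 71.04 kPa.
Pore pressure: u = 9.81×(3.6 − 0.51) = 30.313 kPa.
Initial effective stress: σ'_0 = σ_v − u = 71.04 − 30.313 = 40.727 kPa.
Stress increase at mid-clay by the 2:1 spreading method:
Δσ = qBL/((B+z)(L+z)) = 229×2.5×2.5/((2.5+3.6)(2.5+3.6)) = 38.464 kPa
Final effective stress: σ'_f = 40.727 + 38.464 = 79.191 kPa.
σ'_f = 79.191 > σ'_p = 55.2 kPa, so the stress path crosses the preconsolidation pressure — recompression up to σ'_p, then virgin compression beyond:
S_c = H/(1+e₀)·[C_r·log₁₀(σ'_p/σ'_0) + C_c·log₁₀(σ'_f/σ'_p)]
    = 2.4/1.67 × [0.07×log₁₀(55.2/40.727) + 0.26×log₁₀(79.191/55.2)]
    = 1.4371 × [0.009244 + 0.040752] = 0.07185 m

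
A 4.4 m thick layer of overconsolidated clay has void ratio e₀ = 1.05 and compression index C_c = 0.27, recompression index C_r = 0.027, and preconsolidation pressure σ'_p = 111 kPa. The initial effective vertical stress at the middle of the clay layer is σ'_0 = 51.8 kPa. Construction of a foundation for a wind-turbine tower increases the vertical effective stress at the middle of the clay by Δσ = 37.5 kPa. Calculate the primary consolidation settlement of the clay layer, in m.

Final effective stress: σ'_f = 51.8 + 37.5 = 89.3 kPa.
σ'_f = 89.3 ≤ σ'_p = 111 kPa, so the clay remains overconsolidated and only the recompression index applies:
S_c = C_r·H/(1+e₀)·log₁₀(σ'_f/σ'_0) = 0.027×4.4/2.05×log₁₀(89.3/51.8)
    = 0.05795 × 0.23652 = 0.01371 m

S_c ≈ 0.0137 m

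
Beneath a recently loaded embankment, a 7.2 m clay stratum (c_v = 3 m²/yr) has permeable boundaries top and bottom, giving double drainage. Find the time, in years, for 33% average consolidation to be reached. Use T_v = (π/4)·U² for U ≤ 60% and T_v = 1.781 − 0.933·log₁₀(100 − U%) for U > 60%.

t ≈ 0.369 years

Drainage path length: H_d = H/2 = 3.6 m (double drainage).
U ≤ 60%: T_v = (π/4)·U² = (π/4)×0.33² = 0.08553.
t = T_v·H_d²/c_v = 0.08553×3.6²/3 = 0.3695 years.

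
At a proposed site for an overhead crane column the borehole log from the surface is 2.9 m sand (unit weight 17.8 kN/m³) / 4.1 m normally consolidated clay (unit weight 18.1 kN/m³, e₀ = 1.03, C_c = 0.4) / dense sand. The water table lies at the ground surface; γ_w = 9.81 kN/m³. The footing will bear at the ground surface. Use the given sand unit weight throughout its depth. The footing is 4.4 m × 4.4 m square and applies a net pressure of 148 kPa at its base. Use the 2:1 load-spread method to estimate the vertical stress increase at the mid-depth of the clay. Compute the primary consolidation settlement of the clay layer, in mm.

Mid-depth of clay below the ground surface: z = 2.9 + 4.1/2 = 4.95 m.
Total vertical stress at mid-clay: σ_v = 17.8×2.9 + 18.1×2.05 = 88.725 kPa.
Pore pressure: u = 9.81×(4.95 − 0) = 48.56 kPa.
Initial effective stress: σ'_0 = σ_v − u = 88.725 − 48.56 = 40.165 kPa.
Stress increase at mid-clay by the 2:1 spreading method:
Δσ = qBL/((B+z)(L+z)) = 148×4.4×4.4/((4.4+4.95)(4.4+4.95)) = 32.775 kPa
Final effective stress: σ'_f = σ'_0 + Δσ = 40.165 + 32.775 = 72.94 kPa.
Normally consolidated clay, so the full stress increment lies on the virgin compression line:
S_c = C_c·H/(1+e₀)·log₁₀(σ'_f/σ'_0) = 0.4×4.1/(1+1.03)×log₁₀(72.94/40.165)
    = 0.80788 × 0.25912 = 0.2093 m

S_c ≈ 209 mm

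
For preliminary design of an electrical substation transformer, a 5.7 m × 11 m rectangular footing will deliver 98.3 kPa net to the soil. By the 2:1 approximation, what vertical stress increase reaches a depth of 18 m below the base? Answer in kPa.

Δσ_z ≈ 8.97 kPa

By the 2:1 method the load spreads at 1 horizontal : 2 vertical, so at depth z the loaded area has grown by z in each plan dimension:
Δσ = qBL/((B+z)(L+z)) = 98.3×5.7×11/((5.7+18)(11+18)) = 8.9676 kPa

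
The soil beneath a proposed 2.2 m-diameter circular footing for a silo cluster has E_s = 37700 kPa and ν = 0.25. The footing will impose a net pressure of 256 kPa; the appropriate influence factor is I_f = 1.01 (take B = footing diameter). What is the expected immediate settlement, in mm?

S_e ≈ 14.1 mm

Immediate (elastic) settlement: S_e = q·B·(1−ν²)/E_s · I_f.
S_e = 256 × 2.2 × (1 − 0.25²) / 37700 × 1.01
    = 256 × 2.2 × 0.9375 / 37700 × 1.01
    = 0.01415 m = 14.15 mm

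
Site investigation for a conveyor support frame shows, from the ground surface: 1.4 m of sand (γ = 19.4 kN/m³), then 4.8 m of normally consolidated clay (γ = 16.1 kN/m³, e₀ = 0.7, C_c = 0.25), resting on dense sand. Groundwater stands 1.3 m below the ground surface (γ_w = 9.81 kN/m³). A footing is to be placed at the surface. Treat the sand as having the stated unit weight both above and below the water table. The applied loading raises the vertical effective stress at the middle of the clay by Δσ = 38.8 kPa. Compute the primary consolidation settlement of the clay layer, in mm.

S_c ≈ 203 mm

Mid-depth of clay below the ground surface: z = 1.4 + 4.8/2 = 3.8 m.
Total vertical stress at mid-clay: σ_v = 19.4×1.4 + 16.1×2.4 = 65.8 kPa.
Pore pressure: u = 9.81×(3.8 − 1.3) = 24.525 kPa.
Initial effective stress: σ'_0 = σ_v − u = 65.8 − 24.525 = 41.275 kPa.
Final effective stress: σ'_f = σ'_0 + Δσ = 41.275 + 38.8 = 80.075 kPa.
Normally consolidated clay, so the full stress increment lies on the virgin compression line:
S_c = C_c·H/(1+e₀)·log₁₀(σ'_f/σ'_0) = 0.25×4.8/(1+0.7)×log₁₀(80.075/41.275)
    = 0.70588 × 0.28781 = 0.2032 m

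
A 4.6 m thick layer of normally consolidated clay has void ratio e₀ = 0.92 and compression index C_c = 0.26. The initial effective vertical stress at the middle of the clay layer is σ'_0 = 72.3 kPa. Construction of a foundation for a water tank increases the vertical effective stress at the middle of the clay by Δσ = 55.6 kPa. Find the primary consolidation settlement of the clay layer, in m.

Final effective stress: σ'_f = σ'_0 + Δσ = 72.3 + 55.6 = 127.9 kPa.
Normally consolidated clay, so the full stress increment lies on the virgin compression line:
S_c = C_c·H/(1+e₀)·log₁₀(σ'_f/σ'_0) = 0.26×4.6/(1+0.92)×log₁₀(127.9/72.3)
    = 0.62292 × 0.24773 = 0.1543 m

S_c ≈ 0.154 m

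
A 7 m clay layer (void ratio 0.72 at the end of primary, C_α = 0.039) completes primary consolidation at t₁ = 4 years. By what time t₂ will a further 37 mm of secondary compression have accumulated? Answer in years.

t₂ ≈ 6.84 years

S_s = C_α·H/(1+e_p)·log₁₀(t₂/t₁) ⇒ log₁₀(t₂/t₁) = S_s·(1+e_p)/(C_α·H).
log₁₀(t₂/t₁) = 0.037 × (1+0.72) / (0.039×7) = 0.2331
t₂ = t₁ × 10^0.2331 = 4 × 1.71 = 6.842 years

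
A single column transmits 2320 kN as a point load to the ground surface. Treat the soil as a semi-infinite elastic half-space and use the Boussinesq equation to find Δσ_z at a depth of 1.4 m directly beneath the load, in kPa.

Boussinesq vertical stress below a point load on an elastic half-space:
Δσ_z = 3P/(2πz²) · [1 + (r/z)²]^(−5/2)
r/z = 0/1.4 = 0; [1+(r/z)²]^(−5/2) = 1.
Δσ_z = 3×2320/(2π×1.4²) × 1 = 565.16 × 1 = 565.2 kPa

Δσ_z ≈ 565 kPa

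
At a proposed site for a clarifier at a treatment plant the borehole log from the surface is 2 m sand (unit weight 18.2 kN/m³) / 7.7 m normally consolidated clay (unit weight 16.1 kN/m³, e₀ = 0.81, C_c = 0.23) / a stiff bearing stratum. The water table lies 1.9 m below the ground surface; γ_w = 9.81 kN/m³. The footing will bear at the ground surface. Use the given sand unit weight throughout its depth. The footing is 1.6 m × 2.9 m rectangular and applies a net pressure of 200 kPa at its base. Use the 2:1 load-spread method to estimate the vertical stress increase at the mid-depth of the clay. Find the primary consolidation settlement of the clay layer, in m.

S_c ≈ 0.091 m

Mid-depth of clay below the ground surface: z = 2 + 7.7/2 = 5.85 m.
Total vertical stress at mid-clay: σ_v = 18.2×2 + 16.1×3.85 = 98.385 kPa.
Pore pressure: u = 9.81×(5.85 − 1.9) = 38.75 kPa.
Initial effective stress: σ'_0 = σ_v − u = 98.385 − 38.75 = 59.635 kPa.
Stress increase at mid-clay by the 2:1 spreading method:
Δσ = qBL/((B+z)(L+z)) = 200×1.6×2.9/((1.6+5.85)(2.9+5.85)) = 14.236 kPa
Final effective stress: σ'_f = σ'_0 + Δσ = 59.635 + 14.236 = 73.871 kPa.
Normally consolidated clay, so the full stress increment lies on the virgin compression line:
S_c = C_c·H/(1+e₀)·log₁₀(σ'_f/σ'_0) = 0.23×7.7/(1+0.81)×log₁₀(73.871/59.635)
    = 0.97845 × 0.092973 = 0.09097 m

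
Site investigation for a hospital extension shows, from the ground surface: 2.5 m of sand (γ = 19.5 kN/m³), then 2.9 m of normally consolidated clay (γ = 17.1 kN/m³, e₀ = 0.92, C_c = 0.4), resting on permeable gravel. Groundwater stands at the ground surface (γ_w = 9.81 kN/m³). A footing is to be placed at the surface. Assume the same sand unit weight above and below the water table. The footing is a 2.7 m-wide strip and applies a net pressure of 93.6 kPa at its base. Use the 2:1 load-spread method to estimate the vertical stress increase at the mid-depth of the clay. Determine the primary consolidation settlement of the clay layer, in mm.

Mid-depth of clay below the ground surface: z = 2.5 + 2.9/2 = 3.95 m.
Total vertical stress at mid-clay: σ_v = 19.5×2.5 + 17.1×1.45 = 73.545 kPa.
Pore pressure: u = 9.81×(3.95 − 0) = 38.75 kPa.
Initial effective stress: σ'_0 = σ_v − u = 73.545 − 38.75 = 34.795 kPa.
Stress increase at mid-clay by the 2:1 spreading method:
Δσ = qB/(B+z) = 93.6×2.7/(2.7+3.95) = 38.003 kPa
Final effective stress: σ'_f = σ'_0 + Δσ = 34.795 + 38.003 = 72.798 kPa.
Normally consolidated clay, so the full stress increment lies on the virgin compression line:
S_c = C_c·H/(1+e₀)·log₁₀(σ'_f/σ'_0) = 0.4×2.9/(1+0.92)×log₁₀(72.798/34.795)
    = 0.60417 × 0.3206 = 0.1937 m

S_c ≈ 194 mm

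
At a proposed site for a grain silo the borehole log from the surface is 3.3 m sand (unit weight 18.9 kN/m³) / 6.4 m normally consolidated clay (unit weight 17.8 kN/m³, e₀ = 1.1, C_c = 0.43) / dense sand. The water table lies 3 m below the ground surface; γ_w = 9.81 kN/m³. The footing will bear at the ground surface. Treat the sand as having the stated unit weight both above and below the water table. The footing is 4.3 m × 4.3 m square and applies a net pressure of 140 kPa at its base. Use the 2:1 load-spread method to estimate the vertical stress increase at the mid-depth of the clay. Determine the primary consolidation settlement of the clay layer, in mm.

Mid-depth of clay below the ground surface: z = 3.3 + 6.4/2 = 6.5 m.
Total vertical stress at mid-clay: σ_v = 18.9×3.3 + 17.8×3.2 = 119.33 kPa.
Pore pressure: u = 9.81×(6.5 − 3) = 34.335 kPa.
Initial effective stress: σ'_0 = σ_v − u = 119.33 − 34.335 = 84.995 kPa.
Stress increase at mid-clay by the 2:1 spreading method:
Δσ = qBL/((B+z)(L+z)) = 140×4.3×4.3/((4.3+6.5)(4.3+6.5)) = 22.193 kPa
Final effective stress: σ'_f = σ'_0 + Δσ = 84.995 + 22.193 = 107.19 kPa.
Normally consolidated clay, so the full stress increment lies on the virgin compression line:
S_c = C_c·H/(1+e₀)·log₁₀(σ'_f/σ'_0) = 0.43×6.4/(1+1.1)×log₁₀(107.19/84.995)
    = 1.3105 × 0.10076 = 0.132 m

S_c ≈ 132 mm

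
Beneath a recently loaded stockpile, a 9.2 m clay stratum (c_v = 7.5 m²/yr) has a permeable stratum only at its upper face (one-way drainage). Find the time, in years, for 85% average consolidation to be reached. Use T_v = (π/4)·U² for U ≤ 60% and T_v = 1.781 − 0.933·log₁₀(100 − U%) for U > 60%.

t ≈ 7.72 years

Drainage path length: H_d = H = 9.2 m (single drainage).
U > 60%: T_v = 1.781 − 0.933·log₁₀(100 − 85) = 0.68371.
t = T_v·H_d²/c_v = 0.68371×9.2²/7.5 = 7.716 years.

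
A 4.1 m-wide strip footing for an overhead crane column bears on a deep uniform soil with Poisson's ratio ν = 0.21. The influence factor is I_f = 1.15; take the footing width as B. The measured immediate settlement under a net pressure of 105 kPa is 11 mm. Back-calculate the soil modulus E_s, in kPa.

E_s ≈ 43000 kPa

S_e = q·B·(1−ν²)/E_s · I_f  ⇒  E_s = q·B·(1−ν²)·I_f / S_e.
E_s = 105 × 4.1 × 0.9559 × 1.15 / 0.011 = 43020 kPa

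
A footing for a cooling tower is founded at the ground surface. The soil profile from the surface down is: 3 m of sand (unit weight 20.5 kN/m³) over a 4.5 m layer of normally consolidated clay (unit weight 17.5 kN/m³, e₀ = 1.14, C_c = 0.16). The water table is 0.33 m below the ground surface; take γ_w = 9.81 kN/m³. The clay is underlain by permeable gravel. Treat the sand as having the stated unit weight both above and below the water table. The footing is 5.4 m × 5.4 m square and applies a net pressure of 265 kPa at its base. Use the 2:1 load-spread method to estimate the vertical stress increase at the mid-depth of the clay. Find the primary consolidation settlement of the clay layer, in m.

S_c ≈ 0.121 m

Mid-depth of clay below the ground surface: z = 3 + 4.5/2 = 5.25 m.
Total vertical stress at mid-clay: σ_v = 20.5×3 + 17.5×2.25 = 100.88 kPa.
Pore pressure: u = 9.81×(5.25 − 0.33) = 48.265 kPa.
Initial effective stress: σ'_0 = σ_v − u = 100.88 − 48.265 = 52.615 kPa.
Stress increase at mid-clay by the 2:1 spreading method:
Δσ = qBL/((B+z)(L+z)) = 265×5.4×5.4/((5.4+5.25)(5.4+5.25)) = 68.129 kPa
Final effective stress: σ'_f = σ'_0 + Δσ = 52.615 + 68.129 = 120.74 kPa.
Normally consolidated clay, so the full stress increment lies on the virgin compression line:
S_c = C_c·H/(1+e₀)·log₁₀(σ'_f/σ'_0) = 0.16×4.5/(1+1.14)×log₁₀(120.74/52.615)
    = 0.33645 × 0.36074 = 0.1214 m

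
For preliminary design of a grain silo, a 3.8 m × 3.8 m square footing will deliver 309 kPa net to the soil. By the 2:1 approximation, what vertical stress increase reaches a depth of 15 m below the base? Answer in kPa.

By the 2:1 method the load spreads at 1 horizontal : 2 vertical, so at depth z the loaded area has grown by z in each plan dimension:
Δσ = qBL/((B+z)(L+z)) = 309×3.8×3.8/((3.8+15)(3.8+15)) = 12.624 kPa

Δσ_z ≈ 12.6 kPa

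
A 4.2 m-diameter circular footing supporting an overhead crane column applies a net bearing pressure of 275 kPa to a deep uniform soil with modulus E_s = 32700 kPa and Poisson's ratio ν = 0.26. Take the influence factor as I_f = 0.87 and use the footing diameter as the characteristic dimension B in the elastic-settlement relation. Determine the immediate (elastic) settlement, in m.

S_e ≈ 0.0287 m

Immediate (elastic) settlement: S_e = q·B·(1−ν²)/E_s · I_f.
S_e = 275 × 4.2 × (1 − 0.26²) / 32700 × 0.87
    = 275 × 4.2 × 0.9324 / 32700 × 0.87
    = 0.02865 m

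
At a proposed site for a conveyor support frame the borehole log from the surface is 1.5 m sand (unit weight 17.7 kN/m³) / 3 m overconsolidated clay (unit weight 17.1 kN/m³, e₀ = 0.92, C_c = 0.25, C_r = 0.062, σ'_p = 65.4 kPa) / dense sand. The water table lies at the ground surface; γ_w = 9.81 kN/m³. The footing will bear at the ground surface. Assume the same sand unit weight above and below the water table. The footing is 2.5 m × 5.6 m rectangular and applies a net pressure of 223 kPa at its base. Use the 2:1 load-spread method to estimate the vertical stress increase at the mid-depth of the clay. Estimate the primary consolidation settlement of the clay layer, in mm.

Mid-depth of clay below the ground surface: z = 1.5 + 3/2 = 3 m.
Total vertical stress at mid-clay: σ_v = 17.7×1.5 + 17.1×1.5 = 52.2 kPa.
Pore pressure: u = 9.81×(3 − 0) = 29.43 kPa.
Initial effective stress: σ'_0 = σ_v − u = 52.2 − 29.43 = 22.77 kPa.
Stress increase at mid-clay by the 2:1 spreading method:
Δσ = qBL/((B+z)(L+z)) = 223×2.5×5.6/((2.5+3)(5.6+3)) = 66.004 kPa
Final effective stress: σ'_f = 22.77 + 66.004 = 88.774 kPa.
σ'_f = 88.774 > σ'_p = 65.4 kPa, so the stress path crosses the preconsolidation pressure — recompression up to σ'_p, then virgin compression beyond:
S_c = H/(1+e₀)·[C_r·log₁₀(σ'_p/σ'_0) + C_c·log₁₀(σ'_f/σ'_p)]
    = 3/1.92 × [0.062×log₁₀(65.4/22.77) + 0.25×log₁₀(88.774/65.4)]
    = 1.5625 × [0.028409 + 0.033177] = 0.09623 m

S_c ≈ 96.2 mm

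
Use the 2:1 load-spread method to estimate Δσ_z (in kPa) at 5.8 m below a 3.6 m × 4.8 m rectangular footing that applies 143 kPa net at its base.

By the 2:1 method the load spreads at 1 horizontal : 2 vertical, so at depth z the loaded area has grown by z in each plan dimension:
Δσ = qBL/((B+z)(L+z)) = 143×3.6×4.8/((3.6+5.8)(4.8+5.8)) = 24.8 kPa

Δσ_z ≈ 24.8 kPa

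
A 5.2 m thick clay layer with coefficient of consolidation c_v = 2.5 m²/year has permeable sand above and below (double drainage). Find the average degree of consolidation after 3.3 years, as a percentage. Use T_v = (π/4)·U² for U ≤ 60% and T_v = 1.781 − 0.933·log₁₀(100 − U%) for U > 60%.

Drainage path length: H_d = H/2 = 2.6 m (double drainage).
T_v = c_v·t/H_d² = 2.5×3.3/2.6² = 1.2204.
T_v = 1.2204 corresponds to the U > 60% branch:
U = 1 − 10^((1.781 − T_v)/0.933)/100 = 0.9601

U ≈ 96 %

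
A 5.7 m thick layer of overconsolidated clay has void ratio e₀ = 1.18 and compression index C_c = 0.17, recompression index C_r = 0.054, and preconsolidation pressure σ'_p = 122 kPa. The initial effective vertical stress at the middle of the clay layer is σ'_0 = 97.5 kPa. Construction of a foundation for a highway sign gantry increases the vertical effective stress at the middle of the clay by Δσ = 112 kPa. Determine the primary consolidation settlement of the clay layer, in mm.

Final effective stress: σ'_f = 97.5 + 112 = 209.5 kPa.
σ'_f = 209.5 > σ'_p = 122 kPa, so the stress path crosses the preconsolidation pressure — recompression up to σ'_p, then virgin compression beyond:
S_c = H/(1+e₀)·[C_r·log₁₀(σ'_p/σ'_0) + C_c·log₁₀(σ'_f/σ'_p)]
    = 5.7/2.18 × [0.054×log₁₀(122/97.5) + 0.17×log₁₀(209.5/122)]
    = 2.6147 × [0.0052572 + 0.03992] = 0.1181 m

S_c ≈ 118 mm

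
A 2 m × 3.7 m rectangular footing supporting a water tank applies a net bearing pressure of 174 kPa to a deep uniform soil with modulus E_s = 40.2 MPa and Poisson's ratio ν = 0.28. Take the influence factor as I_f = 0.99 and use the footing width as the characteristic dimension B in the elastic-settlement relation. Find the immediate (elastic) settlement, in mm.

Immediate (elastic) settlement: S_e = q·B·(1−ν²)/E_s · I_f.
E_s = 40.2 MPa = 40200 kPa.
S_e = 174 × 2 × (1 − 0.28²) / 40200 × 0.99
    = 174 × 2 × 0.9216 / 40200 × 0.99
    = 0.007898 m = 7.898 mm

S_e ≈ 7.9 mm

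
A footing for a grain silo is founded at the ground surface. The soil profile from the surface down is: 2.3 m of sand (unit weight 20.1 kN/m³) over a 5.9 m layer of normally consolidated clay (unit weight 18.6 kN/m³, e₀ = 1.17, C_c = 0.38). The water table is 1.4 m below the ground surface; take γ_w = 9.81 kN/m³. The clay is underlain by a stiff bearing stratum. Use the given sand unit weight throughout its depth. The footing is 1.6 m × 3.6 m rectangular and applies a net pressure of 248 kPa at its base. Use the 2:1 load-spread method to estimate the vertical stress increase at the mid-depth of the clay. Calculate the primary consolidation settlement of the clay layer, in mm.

S_c ≈ 142 mm

Mid-depth of clay below the ground surface: z = 2.3 + 5.9/2 = 5.25 m.
Total vertical stress at mid-clay: σ_v = 20.1×2.3 + 18.6×2.95 = 101.1 kPa.
Pore pressure: u = 9.81×(5.25 − 1.4) = 37.769 kPa.
Initial effective stress: σ'_0 = σ_v − u = 101.1 − 37.769 = 63.331 kPa.
Stress increase at mid-clay by the 2:1 spreading method:
Δσ = qBL/((B+z)(L+z)) = 248×1.6×3.6/((1.6+5.25)(3.6+5.25)) = 23.564 kPa
Final effective stress: σ'_f = σ'_0 + Δσ = 63.331 + 23.564 = 86.895 kPa.
Normally consolidated clay, so the full stress increment lies on the virgin compression line:
S_c = C_c·H/(1+e₀)·log₁₀(σ'_f/σ'_0) = 0.38×5.9/(1+1.17)×log₁₀(86.895/63.331)
    = 1.0332 × 0.13738 = 0.1419 m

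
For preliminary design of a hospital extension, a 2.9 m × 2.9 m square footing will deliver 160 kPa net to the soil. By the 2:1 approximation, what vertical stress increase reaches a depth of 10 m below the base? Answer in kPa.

Δσ_z ≈ 8.09 kPa

By the 2:1 method the load spreads at 1 horizontal : 2 vertical, so at depth z the loaded area has grown by z in each plan dimension:
Δσ = qBL/((B+z)(L+z)) = 160×2.9×2.9/((2.9+10)(2.9+10)) = 8.0861 kPa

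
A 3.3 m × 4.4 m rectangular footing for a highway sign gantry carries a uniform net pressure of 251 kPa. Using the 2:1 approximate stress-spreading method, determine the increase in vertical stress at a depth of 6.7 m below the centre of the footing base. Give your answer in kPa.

Δσ_z ≈ 32.8 kPa

By the 2:1 method the load spreads at 1 horizontal : 2 vertical, so at depth z the loaded area has grown by z in each plan dimension:
Δσ = qBL/((B+z)(L+z)) = 251×3.3×4.4/((3.3+6.7)(4.4+6.7)) = 32.834 kPa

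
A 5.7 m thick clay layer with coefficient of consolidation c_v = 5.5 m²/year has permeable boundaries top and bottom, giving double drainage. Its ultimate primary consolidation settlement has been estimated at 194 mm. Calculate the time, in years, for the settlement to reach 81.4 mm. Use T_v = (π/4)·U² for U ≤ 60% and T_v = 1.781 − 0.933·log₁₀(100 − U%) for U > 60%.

t ≈ 0.204 years

Drainage path length: H_d = H/2 = 2.85 m (double drainage).
U = S(t)/S_ult = 81.4/194 = 0.4196.
U ≤ 60%: T_v = (π/4)·U² = (π/4)×0.41959² = 0.13827.
t = T_v·H_d²/c_v = 0.13827×2.85²/5.5 = 0.2042 years.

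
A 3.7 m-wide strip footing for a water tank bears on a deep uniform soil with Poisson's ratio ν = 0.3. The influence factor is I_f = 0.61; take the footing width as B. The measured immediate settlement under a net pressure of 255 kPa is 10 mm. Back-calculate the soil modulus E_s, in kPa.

E_s ≈ 52400 kPa

S_e = q·B·(1−ν²)/E_s · I_f  ⇒  E_s = q·B·(1−ν²)·I_f / S_e.
E_s = 255 × 3.7 × 0.91 × 0.61 / 0.01 = 52370 kPa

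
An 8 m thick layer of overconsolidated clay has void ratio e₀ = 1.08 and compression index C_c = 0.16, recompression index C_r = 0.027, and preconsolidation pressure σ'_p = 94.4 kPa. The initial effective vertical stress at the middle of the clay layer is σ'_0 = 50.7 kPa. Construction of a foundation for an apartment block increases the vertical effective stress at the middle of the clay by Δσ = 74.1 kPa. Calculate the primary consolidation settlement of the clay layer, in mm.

S_c ≈ 103 mm

Final effective stress: σ'_f = 50.7 + 74.1 = 124.8 kPa.
σ'_f = 124.8 > σ'_p = 94.4 kPa, so the stress path crosses the preconsolidation pressure — recompression up to σ'_p, then virgin compression beyond:
S_c = H/(1+e₀)·[C_r·log₁₀(σ'_p/σ'_0) + C_c·log₁₀(σ'_f/σ'_p)]
    = 8/2.08 × [0.027×log₁₀(94.4/50.7) + 0.16×log₁₀(124.8/94.4)]
    = 3.8462 × [0.007289 + 0.019399] = 0.1026 m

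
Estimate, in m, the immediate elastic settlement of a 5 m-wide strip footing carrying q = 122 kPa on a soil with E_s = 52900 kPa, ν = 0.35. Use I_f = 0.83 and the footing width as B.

Immediate (elastic) settlement: S_e = q·B·(1−ν²)/E_s · I_f.
S_e = 122 × 5 × (1 − 0.35²) / 52900 × 0.83
    = 122 × 5 × 0.8775 / 52900 × 0.83
    = 0.008398 m

S_e ≈ 0.0084 m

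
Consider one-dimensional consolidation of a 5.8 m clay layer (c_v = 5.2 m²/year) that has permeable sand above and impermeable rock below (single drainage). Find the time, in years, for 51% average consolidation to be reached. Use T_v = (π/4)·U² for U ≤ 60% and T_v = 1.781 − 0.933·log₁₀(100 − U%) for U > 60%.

t ≈ 1.32 years

Drainage path length: H_d = H = 5.8 m (single drainage).
U ≤ 60%: T_v = (π/4)·U² = (π/4)×0.51² = 0.20428.
t = T_v·H_d²/c_v = 0.20428×5.8²/5.2 = 1.322 years.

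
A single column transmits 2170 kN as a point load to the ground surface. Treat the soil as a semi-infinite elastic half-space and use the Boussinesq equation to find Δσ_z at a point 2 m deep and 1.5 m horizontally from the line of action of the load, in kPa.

Δσ_z ≈ 84.9 kPa

Boussinesq vertical stress below a point load on an elastic half-space:
Δσ_z = 3P/(2πz²) · [1 + (r/z)²]^(−5/2)
r/z = 1.5/2 = 0.75; [1+(r/z)²]^(−5/2) = 0.32768.
Δσ_z = 3×2170/(2π×2²) × 0.32768 = 259.02 × 0.32768 = 84.88 kPa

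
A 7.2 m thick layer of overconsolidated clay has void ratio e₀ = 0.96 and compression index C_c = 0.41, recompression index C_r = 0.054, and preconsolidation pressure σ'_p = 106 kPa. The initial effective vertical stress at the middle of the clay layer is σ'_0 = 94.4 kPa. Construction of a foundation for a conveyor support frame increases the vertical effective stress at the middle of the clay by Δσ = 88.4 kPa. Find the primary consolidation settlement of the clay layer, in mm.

S_c ≈ 366 mm

Final effective stress: σ'_f = 94.4 + 88.4 = 182.8 kPa.
σ'_f = 182.8 > σ'_p = 106 kPa, so the stress path crosses the preconsolidation pressure — recompression up to σ'_p, then virgin compression beyond:
S_c = H/(1+e₀)·[C_r·log₁₀(σ'_p/σ'_0) + C_c·log₁₀(σ'_f/σ'_p)]
    = 7.2/1.96 × [0.054×log₁₀(106/94.4) + 0.41×log₁₀(182.8/106)]
    = 3.6735 × [0.002718 + 0.097035] = 0.3664 m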